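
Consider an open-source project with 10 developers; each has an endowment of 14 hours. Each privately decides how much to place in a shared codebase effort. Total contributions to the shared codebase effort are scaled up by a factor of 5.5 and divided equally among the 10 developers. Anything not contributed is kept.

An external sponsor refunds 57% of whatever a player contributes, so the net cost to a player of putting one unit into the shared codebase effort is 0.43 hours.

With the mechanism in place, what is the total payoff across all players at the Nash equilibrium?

849.80 hours

With the mechanism, a contributed unit returns (5.5/10) / 0.43 = 1.2791 per unit of net cost to the contributor — now above 1 — so contributing fully is weakly dominant for every player.
At the Nash equilibrium everyone contributes 14. Group total payoff = 10 × (14 × 0.57 + 5.5 × 14) = 849.80.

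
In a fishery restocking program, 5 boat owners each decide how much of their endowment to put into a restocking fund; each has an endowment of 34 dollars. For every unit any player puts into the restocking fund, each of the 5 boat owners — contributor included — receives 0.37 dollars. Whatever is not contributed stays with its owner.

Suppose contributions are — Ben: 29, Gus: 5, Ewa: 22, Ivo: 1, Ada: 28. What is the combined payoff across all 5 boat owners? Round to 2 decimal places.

242.25 dollars

Total contributed: 29 + 5 + 22 + 1 + 28 = 85; total kept: 5 × 34 − 85 = 85.
The restocking fund pays out 0.37 × 5 × 85 = 157.25 in aggregate.
Group total = 85 + 157.25 = 242.25.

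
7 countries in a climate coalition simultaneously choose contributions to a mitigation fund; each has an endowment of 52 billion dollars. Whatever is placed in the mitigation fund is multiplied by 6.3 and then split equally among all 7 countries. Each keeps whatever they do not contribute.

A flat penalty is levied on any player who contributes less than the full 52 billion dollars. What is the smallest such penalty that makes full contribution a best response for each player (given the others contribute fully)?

Given the others contribute fully, the best deviation is to contribute 0 (any partial contribution still incurs the fine and gives up units whose private return 0.9000 is below 1).
Deviating from 52 to 0 saves 52 billion dollars but forfeits the deviator's share of the drop in the mitigation fund: 6.3/7 × 52 = 46.80.
So the deviation gain is 52 − 46.80 = 5.20, and the fine must be at least 5.20 billion dollars to wipe it out.

5.20 billion dollars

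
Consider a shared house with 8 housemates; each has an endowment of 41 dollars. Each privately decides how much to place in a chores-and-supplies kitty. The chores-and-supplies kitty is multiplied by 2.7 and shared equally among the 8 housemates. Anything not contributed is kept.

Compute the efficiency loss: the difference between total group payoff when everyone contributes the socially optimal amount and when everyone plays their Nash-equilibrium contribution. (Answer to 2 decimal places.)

Each contributed unit returns 2.7/8 = 0.3375 to its contributor — below 1 — so contributing 0 is dominant for every player. At the Nash equilibrium everyone keeps their 41, and the group total is 8 × 41 = 328.
Each contributed unit returns 2.700 to the group as a whole (0.3375 to each of 8 players), which exceeds 1, so the social optimum is full contribution: group total = 2.700 × 328 = 885.60.
Efficiency loss = 885.60 − 328 = 557.60.

557.60 dollars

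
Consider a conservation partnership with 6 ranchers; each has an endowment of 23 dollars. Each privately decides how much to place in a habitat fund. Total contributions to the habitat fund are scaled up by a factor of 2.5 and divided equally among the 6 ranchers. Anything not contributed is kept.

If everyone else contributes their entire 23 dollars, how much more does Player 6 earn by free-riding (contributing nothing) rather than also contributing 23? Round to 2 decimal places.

13.42 dollars

Switching from a contribution of 23 to 0 lets Player 6 keep an extra 23 dollars, but lowers the habitat fund by 23, which costs Player 6 their own share of that drop: 2.5/6 × 23 = 9.58.
Net gain = 23 − 9.58 = 13.42. The private return per contributed unit (0.4167) is below 1, so free-riding is indeed the best response regardless of what the others do.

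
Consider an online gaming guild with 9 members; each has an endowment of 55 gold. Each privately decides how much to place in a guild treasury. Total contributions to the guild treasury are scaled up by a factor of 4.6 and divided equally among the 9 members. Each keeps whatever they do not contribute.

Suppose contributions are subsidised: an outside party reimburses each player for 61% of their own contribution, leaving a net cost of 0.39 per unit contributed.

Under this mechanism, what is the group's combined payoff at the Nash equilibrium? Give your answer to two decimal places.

The effective private return per unit is now (4.6/9) / 0.39 = 1.3105 > 1, so every player's dominant strategy flips to full contribution.
At the Nash equilibrium everyone contributes 55. Group total payoff = 9 × (55 × 0.61 + 4.6 × 55) = 2578.95.

2578.95 gold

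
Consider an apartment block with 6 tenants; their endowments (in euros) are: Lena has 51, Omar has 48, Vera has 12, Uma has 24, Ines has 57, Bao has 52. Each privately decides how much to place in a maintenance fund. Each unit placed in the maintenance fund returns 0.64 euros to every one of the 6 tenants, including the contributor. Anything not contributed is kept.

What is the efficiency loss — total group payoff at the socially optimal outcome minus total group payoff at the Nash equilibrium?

The private return per contributed unit is 0.64 < 1 for everyone, so the Nash equilibrium is zero contribution and the group total is Σ E_j = 51 + 48 + 12 + 24 + 57 + 52 = 244.
Each contributed unit returns 3.840 to the group, so the social optimum is full contribution by everyone: group total = 3.840 × 244 = 936.96.
Efficiency loss = (3.840 − 1) × 244 = 692.96.

692.96 euros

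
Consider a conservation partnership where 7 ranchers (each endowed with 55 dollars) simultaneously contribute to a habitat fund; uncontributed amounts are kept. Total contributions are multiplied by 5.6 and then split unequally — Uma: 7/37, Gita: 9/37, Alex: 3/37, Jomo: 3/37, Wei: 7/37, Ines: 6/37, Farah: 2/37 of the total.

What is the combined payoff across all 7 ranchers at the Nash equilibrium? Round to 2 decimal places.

1144.00 dollars

Player j's private return per contributed unit is 5.6 × (j's share). Contributing is weakly dominant for j when that share is at least 1/5.6 = 0.1786, and contributing 0 is dominant otherwise.
Uma, Gita and Wei are above the threshold, contributing 55 each; the remaining 4 contribute 0. Total contributed: 165.
The habitat fund pays out 5.6 × 165 = 924.00 in total (split across the unequal shares, but the aggregate is all that matters for the group sum).
The 4 free-riders keep 55 each, adding 220. Group total = 220 + 924.00 = 1144.00.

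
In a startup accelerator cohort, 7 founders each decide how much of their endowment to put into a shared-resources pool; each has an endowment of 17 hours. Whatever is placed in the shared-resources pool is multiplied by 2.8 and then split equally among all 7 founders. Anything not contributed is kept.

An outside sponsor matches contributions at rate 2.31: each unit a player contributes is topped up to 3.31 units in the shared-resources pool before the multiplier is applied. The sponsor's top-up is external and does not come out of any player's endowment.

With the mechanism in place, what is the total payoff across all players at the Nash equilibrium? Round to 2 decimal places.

With the mechanism, a contributed unit returns 2.8 × 3.31 / 7 = 1.3240 per unit of net cost to the contributor — now above 1 — so contributing fully is weakly dominant for every player.
At the Nash equilibrium everyone contributes 17. Group total payoff = 2.8 × 3.31 × 119 = 1102.89.

1102.89 hours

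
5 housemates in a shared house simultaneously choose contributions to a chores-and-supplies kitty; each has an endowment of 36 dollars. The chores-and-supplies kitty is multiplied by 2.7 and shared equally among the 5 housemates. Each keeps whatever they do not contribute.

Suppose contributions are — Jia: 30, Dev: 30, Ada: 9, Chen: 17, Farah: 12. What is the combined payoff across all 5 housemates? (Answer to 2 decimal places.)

Total contributed: 30 + 30 + 9 + 17 + 12 = 98; total kept: 5 × 36 − 98 = 82.
The chores-and-supplies kitty pays out 2.7 × 98 = 264.60 in aggregate.
Group total = 82 + 264.60 = 346.60.

346.60 dollars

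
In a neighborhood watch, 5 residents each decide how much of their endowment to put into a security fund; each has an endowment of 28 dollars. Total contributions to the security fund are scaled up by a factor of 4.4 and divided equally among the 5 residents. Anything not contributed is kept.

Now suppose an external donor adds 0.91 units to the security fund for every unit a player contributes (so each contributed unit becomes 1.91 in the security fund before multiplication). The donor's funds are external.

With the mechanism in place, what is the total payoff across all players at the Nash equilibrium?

The effective private return per unit is now 4.4 × 1.91 / 5 = 1.6808 > 1, so every player's dominant strategy flips to full contribution.
So the Nash equilibrium is full contribution by all 5; the group earns 4.4 × 1.91 × 140 = 1176.56.

1176.56 dollars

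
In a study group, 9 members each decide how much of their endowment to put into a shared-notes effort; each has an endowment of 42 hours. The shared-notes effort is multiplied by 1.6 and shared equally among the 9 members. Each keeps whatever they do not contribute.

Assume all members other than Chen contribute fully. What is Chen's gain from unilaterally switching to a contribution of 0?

34.53 hours

Switching from a contribution of 42 to 0 lets Chen keep an extra 42 hours, but lowers the shared-notes effort by 42, which costs Chen their own share of that drop: 1.6/9 × 42 = 7.47.
Net gain = 42 − 7.47 = 34.53. The private return per contributed unit (0.1778) is below 1, so free-riding is indeed the best response regardless of what the others do.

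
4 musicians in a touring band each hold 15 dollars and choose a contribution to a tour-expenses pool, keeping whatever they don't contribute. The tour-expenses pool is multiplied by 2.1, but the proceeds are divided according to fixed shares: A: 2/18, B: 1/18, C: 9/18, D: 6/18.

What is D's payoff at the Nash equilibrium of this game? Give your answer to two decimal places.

Player j's private return per contributed unit is 2.1 × (j's share). Contributing is weakly dominant for j when that share is at least 1/2.1 = 0.4762, and contributing 0 is dominant otherwise.
C alone (share 9/18) is above the threshold, contributing 15; the remaining 3 contribute 0. Total contributed: 15.
D keeps 15 and receives 2.1 × 15 × 6/18 = 10.50 from the tour-expenses pool, for a payoff of 25.50.

25.50 dollars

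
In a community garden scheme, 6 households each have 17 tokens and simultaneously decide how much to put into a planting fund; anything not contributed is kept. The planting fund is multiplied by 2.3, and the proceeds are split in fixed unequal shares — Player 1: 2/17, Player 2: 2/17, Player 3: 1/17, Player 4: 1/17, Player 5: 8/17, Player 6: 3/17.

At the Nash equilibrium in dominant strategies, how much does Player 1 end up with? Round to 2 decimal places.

For player j, contributing a unit is worthwhile iff 2.3 × (j's share) ≥ 1, i.e. iff j's share is at least 0.4348.
The only share above 0.4348 is Player 5's 8/17, contributing 17; the remaining 5 contribute 0. Total contributed: 17.
Player 1 keeps 17 and receives 2.3 × 17 × 2/17 = 4.60 from the planting fund, for a payoff of 21.60.

21.60 tokens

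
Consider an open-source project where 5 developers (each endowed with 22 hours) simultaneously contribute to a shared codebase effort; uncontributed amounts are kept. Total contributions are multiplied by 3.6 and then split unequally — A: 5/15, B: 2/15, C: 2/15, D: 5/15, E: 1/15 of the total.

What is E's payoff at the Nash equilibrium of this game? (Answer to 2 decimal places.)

Each unit j contributes comes back to j as 3.6 × (j's share), so j prefers to contribute only if that share exceeds 1/3.6 = 0.2778; otherwise keeping the unit dominates.
A and D clear that bar, contributing 22 each; the remaining 3 contribute 0. Total contributed: 44.
E keeps 22 and receives 3.6 × 44 × 1/15 = 10.56 from the shared codebase effort, for a payoff of 32.56.

32.56 hours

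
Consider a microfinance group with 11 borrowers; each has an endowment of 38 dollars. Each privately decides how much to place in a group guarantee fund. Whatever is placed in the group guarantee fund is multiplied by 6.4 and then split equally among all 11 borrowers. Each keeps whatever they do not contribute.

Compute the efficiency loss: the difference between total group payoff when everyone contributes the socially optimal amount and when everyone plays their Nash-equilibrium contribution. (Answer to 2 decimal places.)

Each contributed unit returns 6.4/11 = 0.5818 to its contributor — below 1 — so contributing 0 is dominant for every player. At the Nash equilibrium everyone keeps their 38, and the group total is 11 × 38 = 418.
Each contributed unit returns 6.400 to the group as a whole (0.5818 to each of 11 players), which exceeds 1, so the social optimum is full contribution: group total = 6.400 × 418 = 2675.20.
Efficiency loss = 2675.20 − 418 = 2257.20.

2257.20 dollars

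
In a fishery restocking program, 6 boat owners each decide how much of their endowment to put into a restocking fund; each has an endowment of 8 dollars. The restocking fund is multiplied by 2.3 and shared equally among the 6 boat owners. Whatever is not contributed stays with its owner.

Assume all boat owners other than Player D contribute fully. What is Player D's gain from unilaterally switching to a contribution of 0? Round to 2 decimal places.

4.93 dollars

Switching from a contribution of 8 to 0 lets Player D keep an extra 8 dollars, but lowers the restocking fund by 8, which costs Player D their own share of that drop: 2.3/6 × 8 = 3.07.
Net gain = 8 − 3.07 = 4.93. The private return per contributed unit (0.3833) is below 1, so free-riding is indeed the best response regardless of what the others do.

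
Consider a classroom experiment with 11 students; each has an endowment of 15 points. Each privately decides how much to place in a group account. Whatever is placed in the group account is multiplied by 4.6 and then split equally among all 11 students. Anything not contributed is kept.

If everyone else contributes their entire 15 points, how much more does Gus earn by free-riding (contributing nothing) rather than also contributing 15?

8.73 points

Switching from a contribution of 15 to 0 lets Gus keep an extra 15 points, but lowers the group account by 15, which costs Gus their own share of that drop: 4.6/11 × 15 = 6.27.
Net gain = 15 − 6.27 = 8.73. The private return per contributed unit (0.4182) is below 1, so free-riding is indeed the best response regardless of what the others do.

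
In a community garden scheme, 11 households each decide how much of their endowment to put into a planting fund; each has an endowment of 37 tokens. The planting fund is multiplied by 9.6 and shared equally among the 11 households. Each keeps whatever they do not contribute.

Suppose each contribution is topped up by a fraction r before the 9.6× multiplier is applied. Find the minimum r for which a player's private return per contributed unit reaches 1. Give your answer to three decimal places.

0.146

With matching at rate r, one contributed unit becomes (1 + r) in the planting fund and returns 9.6 × (1 + r) / 11 to the contributor.
Setting this equal to 1: 1 + r = 11/9.6 = 1.1458.
So the minimum matching rate is r = 1.1458 − 1 = 0.146.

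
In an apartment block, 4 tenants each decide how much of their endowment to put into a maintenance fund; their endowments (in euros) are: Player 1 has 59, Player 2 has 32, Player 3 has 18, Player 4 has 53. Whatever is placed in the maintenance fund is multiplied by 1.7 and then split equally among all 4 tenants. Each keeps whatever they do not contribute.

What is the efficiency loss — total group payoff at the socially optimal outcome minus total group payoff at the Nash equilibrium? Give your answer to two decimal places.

The private return per contributed unit is 1.7/4 = 0.4250 < 1 for every player regardless of endowment, so the Nash equilibrium is zero contribution and the group total is Σ E_j = 59 + 32 + 18 + 53 = 162.
Each contributed unit returns 1.700 to the group, so the social optimum is full contribution by everyone: group total = 1.700 × 162 = 275.40.
Efficiency loss = (1.700 − 1) × 162 = 113.40.

113.40 euros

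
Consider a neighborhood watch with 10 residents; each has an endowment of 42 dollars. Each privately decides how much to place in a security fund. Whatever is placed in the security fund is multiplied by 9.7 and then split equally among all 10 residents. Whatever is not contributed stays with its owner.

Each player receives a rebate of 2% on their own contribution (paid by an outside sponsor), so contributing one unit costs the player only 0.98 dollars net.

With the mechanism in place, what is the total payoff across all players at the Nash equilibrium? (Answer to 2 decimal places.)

420.00 dollars

The effective private return is (9.7/10) / 0.98 = 0.9898, which is still under 1, so the mechanism doesn't change anyone's dominant strategy: zero contribution.
Everyone keeps their endowment and the group total is 10 × 42 = 420.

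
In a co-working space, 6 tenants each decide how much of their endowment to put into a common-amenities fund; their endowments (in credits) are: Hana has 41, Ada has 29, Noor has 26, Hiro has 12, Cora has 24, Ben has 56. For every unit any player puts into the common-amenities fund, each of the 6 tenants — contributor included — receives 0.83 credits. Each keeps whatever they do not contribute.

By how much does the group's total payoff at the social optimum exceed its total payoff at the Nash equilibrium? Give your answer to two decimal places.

The private return per contributed unit is 0.83 < 1 for everyone, so the Nash equilibrium is zero contribution and the group total is Σ E_j = 41 + 29 + 26 + 12 + 24 + 56 = 188.
Each contributed unit returns 4.980 to the group, so the social optimum is full contribution by everyone: group total = 4.980 × 188 = 936.24.
Efficiency loss = (4.980 − 1) × 188 = 748.24.

748.24 credits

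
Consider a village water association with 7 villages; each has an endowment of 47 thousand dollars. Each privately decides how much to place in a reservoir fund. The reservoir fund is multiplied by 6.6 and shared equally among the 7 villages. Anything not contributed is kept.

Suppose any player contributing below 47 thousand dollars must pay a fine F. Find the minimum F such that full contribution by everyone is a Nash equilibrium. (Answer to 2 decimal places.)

2.69 thousand dollars

Given the others contribute fully, the best deviation is to contribute 0 (any partial contribution still incurs the fine and gives up units whose private return 0.9429 is below 1).
Deviating from 47 to 0 saves 47 thousand dollars but forfeits the deviator's share of the drop in the reservoir fund: 6.6/7 × 47 = 44.31.
So the deviation gain is 47 − 44.31 = 2.69, and the fine must be at least 2.69 thousand dollars to wipe it out.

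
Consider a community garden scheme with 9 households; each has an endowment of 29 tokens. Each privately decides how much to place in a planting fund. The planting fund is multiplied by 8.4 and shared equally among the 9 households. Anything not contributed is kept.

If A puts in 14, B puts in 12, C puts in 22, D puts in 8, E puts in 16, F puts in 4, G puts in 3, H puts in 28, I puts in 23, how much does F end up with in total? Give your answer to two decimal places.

Total contributed: 14 + 12 + 22 + 8 + 16 + 4 + 3 + 28 + 23 = 130.
Each receives 8.4 × 130 / 9 = 121.33 from the planting fund.
F keeps 29 − 4 = 25, so F's payoff is 25 + 121.33 = 146.33.

146.33 tokens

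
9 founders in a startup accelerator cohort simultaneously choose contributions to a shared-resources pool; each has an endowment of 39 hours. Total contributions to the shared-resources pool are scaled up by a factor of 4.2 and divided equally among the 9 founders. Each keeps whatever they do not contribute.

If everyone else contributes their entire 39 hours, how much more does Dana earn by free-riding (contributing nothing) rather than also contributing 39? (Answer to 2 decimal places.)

20.80 hours

Switching from a contribution of 39 to 0 lets Dana keep an extra 39 hours, but lowers the shared-resources pool by 39, which costs Dana their own share of that drop: 4.2/9 × 39 = 18.20.
Net gain = 39 − 18.20 = 20.80. The private return per contributed unit (0.4667) is below 1, so free-riding is indeed the best response regardless of what the others do.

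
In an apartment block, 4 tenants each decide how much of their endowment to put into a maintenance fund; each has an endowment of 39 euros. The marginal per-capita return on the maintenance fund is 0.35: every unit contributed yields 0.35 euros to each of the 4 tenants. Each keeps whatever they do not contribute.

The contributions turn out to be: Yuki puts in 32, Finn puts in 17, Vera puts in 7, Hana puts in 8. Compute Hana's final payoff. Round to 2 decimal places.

53.40 euros

Total contributed: 32 + 17 + 7 + 8 = 64.
Each receives 0.35 × 64 = 22.40 from the maintenance fund.
Hana keeps 39 − 8 = 31, so Hana's payoff is 31 + 22.40 = 53.40.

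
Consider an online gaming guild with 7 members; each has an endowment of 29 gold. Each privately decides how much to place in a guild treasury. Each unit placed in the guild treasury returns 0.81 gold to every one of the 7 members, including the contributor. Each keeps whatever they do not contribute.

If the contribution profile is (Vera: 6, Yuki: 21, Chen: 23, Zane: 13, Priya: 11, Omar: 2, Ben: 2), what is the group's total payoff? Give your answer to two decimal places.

Total contributed: 6 + 21 + 23 + 13 + 11 + 2 + 2 = 78; total kept: 7 × 29 − 78 = 125.
The guild treasury pays out 0.81 × 7 × 78 = 442.26 in aggregate.
Group total = 125 + 442.26 = 567.26.

567.26 gold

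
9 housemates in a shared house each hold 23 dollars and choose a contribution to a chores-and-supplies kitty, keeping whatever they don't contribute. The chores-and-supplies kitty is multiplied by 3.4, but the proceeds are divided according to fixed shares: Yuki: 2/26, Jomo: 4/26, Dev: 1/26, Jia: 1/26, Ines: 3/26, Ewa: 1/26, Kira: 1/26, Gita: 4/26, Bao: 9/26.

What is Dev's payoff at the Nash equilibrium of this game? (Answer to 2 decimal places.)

Player j's private return per contributed unit is 3.4 × (j's share). Contributing is weakly dominant for j when that share is at least 1/3.4 = 0.2941, and contributing 0 is dominant otherwise.
Only Bao (9/26) clears that bar, contributing 23; the remaining 8 contribute 0. Total contributed: 23.
Dev keeps 23 and receives 3.4 × 23 × 1/26 = 3.01 from the chores-and-supplies kitty, for a payoff of 26.01.

26.01 dollars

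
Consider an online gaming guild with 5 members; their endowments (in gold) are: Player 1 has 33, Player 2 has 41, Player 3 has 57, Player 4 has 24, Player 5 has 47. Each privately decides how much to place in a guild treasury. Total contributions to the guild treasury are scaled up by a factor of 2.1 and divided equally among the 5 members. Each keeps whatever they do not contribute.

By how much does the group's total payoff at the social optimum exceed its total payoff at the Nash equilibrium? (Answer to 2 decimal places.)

The private return per contributed unit is 2.1/5 = 0.4200 < 1 for every player regardless of endowment, so the Nash equilibrium is zero contribution and the group total is Σ E_j = 33 + 41 + 57 + 24 + 47 = 202.
Each contributed unit returns 2.100 to the group, so the social optimum is full contribution by everyone: group total = 2.100 × 202 = 424.20.
Efficiency loss = (2.100 − 1) × 202 = 222.20.

222.20 gold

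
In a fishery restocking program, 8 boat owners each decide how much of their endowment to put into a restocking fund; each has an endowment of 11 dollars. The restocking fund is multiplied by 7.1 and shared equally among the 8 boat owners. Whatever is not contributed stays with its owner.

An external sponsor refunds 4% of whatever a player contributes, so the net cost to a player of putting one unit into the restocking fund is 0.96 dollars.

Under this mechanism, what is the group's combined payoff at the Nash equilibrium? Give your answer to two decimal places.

Even with the mechanism, each unit contributed returns only (7.1/8) / 0.96 = 0.9245 per unit of net cost, so contributing nothing is still dominant.
Everyone keeps their endowment and the group total is 8 × 11 = 88.

88.00 dollars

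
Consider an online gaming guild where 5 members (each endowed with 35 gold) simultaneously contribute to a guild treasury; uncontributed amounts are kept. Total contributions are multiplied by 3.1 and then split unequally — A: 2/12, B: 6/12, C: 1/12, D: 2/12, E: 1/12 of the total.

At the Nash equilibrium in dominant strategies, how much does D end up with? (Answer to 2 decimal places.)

For player j, contributing a unit is worthwhile iff 3.1 × (j's share) ≥ 1, i.e. iff j's share is at least 0.3226.
Only B (6/12) clears that bar, contributing 35; the remaining 4 contribute 0. Total contributed: 35.
D keeps 35 and receives 3.1 × 35 × 2/12 = 18.08 from the guild treasury, for a payoff of 53.08.

53.08 gold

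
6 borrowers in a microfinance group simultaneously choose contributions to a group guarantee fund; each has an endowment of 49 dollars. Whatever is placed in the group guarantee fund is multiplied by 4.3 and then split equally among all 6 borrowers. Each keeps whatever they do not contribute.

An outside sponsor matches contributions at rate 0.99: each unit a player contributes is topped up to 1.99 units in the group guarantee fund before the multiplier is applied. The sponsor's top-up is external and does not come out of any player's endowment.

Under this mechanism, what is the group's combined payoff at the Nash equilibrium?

2515.76 dollars

With the mechanism, a contributed unit returns 4.3 × 1.99 / 6 = 1.4262 per unit of net cost to the contributor — now above 1 — so contributing fully is weakly dominant for every player.
At the Nash equilibrium everyone contributes 49. Group total payoff = 4.3 × 1.99 × 294 = 2515.76.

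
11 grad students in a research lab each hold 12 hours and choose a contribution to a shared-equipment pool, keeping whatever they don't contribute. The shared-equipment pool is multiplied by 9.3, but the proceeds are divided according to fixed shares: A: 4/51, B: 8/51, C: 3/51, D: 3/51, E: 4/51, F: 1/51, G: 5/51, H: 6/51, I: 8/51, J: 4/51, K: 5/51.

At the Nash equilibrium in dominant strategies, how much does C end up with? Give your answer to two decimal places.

31.69 hours

For player j, contributing a unit is worthwhile iff 9.3 × (j's share) ≥ 1, i.e. iff j's share is at least 0.1075.
The shares above 0.1075 belong to B, H and I, contributing 12 each; the remaining 8 contribute 0. Total contributed: 36.
C keeps 12 and receives 9.3 × 36 × 3/51 = 19.69 from the shared-equipment pool, for a payoff of 31.69.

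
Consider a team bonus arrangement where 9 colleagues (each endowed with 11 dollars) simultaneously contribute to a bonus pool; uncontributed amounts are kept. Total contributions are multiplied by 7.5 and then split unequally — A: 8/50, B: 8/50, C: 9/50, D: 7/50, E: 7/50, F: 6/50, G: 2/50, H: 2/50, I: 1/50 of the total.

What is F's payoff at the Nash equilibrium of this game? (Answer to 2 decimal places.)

Each unit j contributes comes back to j as 7.5 × (j's share), so j prefers to contribute only if that share exceeds 1/7.5 = 0.1333; otherwise keeping the unit dominates.
A, B, C, D and E are above the threshold, contributing 11 each; the remaining 4 contribute 0. Total contributed: 55.
F keeps 11 and receives 7.5 × 55 × 6/50 = 49.50 from the bonus pool, for a payoff of 60.50.

60.50 dollars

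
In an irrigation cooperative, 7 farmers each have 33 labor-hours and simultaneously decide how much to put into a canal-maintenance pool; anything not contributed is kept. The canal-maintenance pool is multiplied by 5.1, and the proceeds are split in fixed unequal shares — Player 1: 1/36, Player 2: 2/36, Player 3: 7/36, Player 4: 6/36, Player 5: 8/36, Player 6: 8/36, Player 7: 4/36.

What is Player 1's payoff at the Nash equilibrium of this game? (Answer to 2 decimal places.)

42.35 labor-hours

A player with share s gets back 5.1·s per unit contributed, so full contribution is dominant for anyone with s > 1/5.1 = 0.1961 and zero contribution is dominant for anyone below.
Player 5 and Player 6 are above the threshold, contributing 33 each; the remaining 5 contribute 0. Total contributed: 66.
Player 1 keeps 33 and receives 5.1 × 66 × 1/36 = 9.35 from the canal-maintenance pool, for a payoff of 42.35.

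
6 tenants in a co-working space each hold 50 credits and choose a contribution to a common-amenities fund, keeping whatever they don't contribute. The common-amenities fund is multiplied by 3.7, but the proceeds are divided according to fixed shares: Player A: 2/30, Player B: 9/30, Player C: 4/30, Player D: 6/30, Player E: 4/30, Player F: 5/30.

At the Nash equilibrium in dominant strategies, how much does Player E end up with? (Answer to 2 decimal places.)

For player j, contributing a unit is worthwhile iff 3.7 × (j's share) ≥ 1, i.e. iff j's share is at least 0.2703.
The only share above 0.2703 is Player B's 9/30, contributing 50; the remaining 5 contribute 0. Total contributed: 50.
Player E keeps 50 and receives 3.7 × 50 × 4/30 = 24.67 from the common-amenities fund, for a payoff of 74.67.

74.67 credits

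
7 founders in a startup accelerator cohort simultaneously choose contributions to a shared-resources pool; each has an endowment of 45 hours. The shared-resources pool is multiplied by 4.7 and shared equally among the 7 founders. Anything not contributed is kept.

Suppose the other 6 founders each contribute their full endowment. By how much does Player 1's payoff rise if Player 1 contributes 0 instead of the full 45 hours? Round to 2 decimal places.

14.79 hours

Switching from a contribution of 45 to 0 lets Player 1 keep an extra 45 hours, but lowers the shared-resources pool by 45, which costs Player 1 their own share of that drop: 4.7/7 × 45 = 30.21.
Net gain = 45 − 30.21 = 14.79. The private return per contributed unit (0.6714) is below 1, so free-riding is indeed the best response regardless of what the others do.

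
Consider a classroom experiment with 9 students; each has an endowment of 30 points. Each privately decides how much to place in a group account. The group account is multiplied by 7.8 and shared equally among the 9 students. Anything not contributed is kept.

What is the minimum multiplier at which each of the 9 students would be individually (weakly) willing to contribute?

9

A contributed unit returns (multiplier)/9 to its contributor.
This reaches 1 exactly when the multiplier is 9.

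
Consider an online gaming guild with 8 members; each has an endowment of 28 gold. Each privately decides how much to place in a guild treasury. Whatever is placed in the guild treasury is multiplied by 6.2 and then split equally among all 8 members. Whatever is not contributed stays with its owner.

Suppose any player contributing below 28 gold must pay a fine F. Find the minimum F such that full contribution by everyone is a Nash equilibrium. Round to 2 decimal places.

6.30 gold

Given the others contribute fully, the best deviation is to contribute 0 (any partial contribution still incurs the fine and gives up units whose private return 0.7750 is below 1).
Deviating from 28 to 0 saves 28 gold but forfeits the deviator's share of the drop in the guild treasury: 6.2/8 × 28 = 21.70.
So the deviation gain is 28 − 21.70 = 6.30, and the fine must be at least 6.30 gold to wipe it out.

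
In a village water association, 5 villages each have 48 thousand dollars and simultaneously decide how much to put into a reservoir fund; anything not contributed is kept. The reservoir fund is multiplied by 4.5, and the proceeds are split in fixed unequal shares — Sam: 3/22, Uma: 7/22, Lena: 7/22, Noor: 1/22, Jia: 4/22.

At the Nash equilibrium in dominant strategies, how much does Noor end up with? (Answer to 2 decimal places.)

Player j's private return per contributed unit is 4.5 × (j's share). Contributing is weakly dominant for j when that share is at least 1/4.5 = 0.2222, and contributing 0 is dominant otherwise.
The shares above 0.2222 belong to Uma and Lena, contributing 48 each; the remaining 3 contribute 0. Total contributed: 96.
Noor keeps 48 and receives 4.5 × 96 × 1/22 = 19.64 from the reservoir fund, for a payoff of 67.64.

67.64 thousand dollars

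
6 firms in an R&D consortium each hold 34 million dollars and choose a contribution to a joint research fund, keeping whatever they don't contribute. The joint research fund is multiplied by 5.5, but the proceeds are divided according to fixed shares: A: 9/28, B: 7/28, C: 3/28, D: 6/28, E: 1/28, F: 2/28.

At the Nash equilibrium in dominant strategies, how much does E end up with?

For player j, contributing a unit is worthwhile iff 5.5 × (j's share) ≥ 1, i.e. iff j's share is at least 0.1818.
A, B and D are above the threshold, contributing 34 each; the remaining 3 contribute 0. Total contributed: 102.
E keeps 34 and receives 5.5 × 102 × 1/28 = 20.04 from the joint research fund, for a payoff of 54.04.

54.04 million dollars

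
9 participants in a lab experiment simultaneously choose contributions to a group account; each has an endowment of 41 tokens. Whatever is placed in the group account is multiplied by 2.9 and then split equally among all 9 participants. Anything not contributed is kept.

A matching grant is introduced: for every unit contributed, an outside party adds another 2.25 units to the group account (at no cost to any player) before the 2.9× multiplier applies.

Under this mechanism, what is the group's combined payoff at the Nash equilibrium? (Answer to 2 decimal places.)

3477.83 tokens

The effective private return per unit is now 2.9 × 3.25 / 9 = 1.0472 > 1, so every player's dominant strategy flips to full contribution.
At the Nash equilibrium everyone contributes 41. Group total payoff = 2.9 × 3.25 × 369 = 3477.83.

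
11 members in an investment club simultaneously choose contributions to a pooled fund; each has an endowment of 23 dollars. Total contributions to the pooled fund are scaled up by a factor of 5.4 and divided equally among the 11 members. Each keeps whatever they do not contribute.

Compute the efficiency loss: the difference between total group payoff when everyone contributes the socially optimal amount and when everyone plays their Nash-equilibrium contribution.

1113.20 dollars

Each contributed unit returns 5.4/11 = 0.4909 to its contributor — below 1 — so contributing 0 is dominant for every player. At the Nash equilibrium everyone keeps their 23, and the group total is 11 × 23 = 253.
Each contributed unit returns 5.400 to the group as a whole (0.4909 to each of 11 players), which exceeds 1, so the social optimum is full contribution: group total = 5.400 × 253 = 1366.20.
Efficiency loss = 1366.20 − 253 = 1113.20.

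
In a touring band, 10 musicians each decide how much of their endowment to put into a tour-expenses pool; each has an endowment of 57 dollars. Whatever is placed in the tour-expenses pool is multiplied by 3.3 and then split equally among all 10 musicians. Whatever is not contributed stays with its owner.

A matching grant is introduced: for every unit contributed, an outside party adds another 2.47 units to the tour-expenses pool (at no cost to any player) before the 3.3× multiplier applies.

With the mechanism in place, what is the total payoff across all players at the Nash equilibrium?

6527.07 dollars

With the mechanism, a contributed unit returns 3.3 × 3.47 / 10 = 1.1451 per unit of net cost to the contributor — now above 1 — so contributing fully is weakly dominant for every player.
At the Nash equilibrium everyone contributes 57. Group total payoff = 3.3 × 3.47 × 570 = 6527.07.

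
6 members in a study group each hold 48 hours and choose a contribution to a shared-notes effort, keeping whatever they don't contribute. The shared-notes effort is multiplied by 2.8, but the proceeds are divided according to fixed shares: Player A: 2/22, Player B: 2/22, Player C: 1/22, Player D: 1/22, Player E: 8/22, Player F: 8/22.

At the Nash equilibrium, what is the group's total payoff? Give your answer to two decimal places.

460.80 hours

Player j's private return per contributed unit is 2.8 × (j's share). Contributing is weakly dominant for j when that share is at least 1/2.8 = 0.3571, and contributing 0 is dominant otherwise.
The shares above 0.3571 belong to Player E and Player F, contributing 48 each; the remaining 4 contribute 0. Total contributed: 96.
The shared-notes effort pays out 2.8 × 96 = 268.80 in total (split across the unequal shares, but the aggregate is all that matters for the group sum).
The 4 free-riders keep 48 each, adding 192. Group total = 192 + 268.80 = 460.80.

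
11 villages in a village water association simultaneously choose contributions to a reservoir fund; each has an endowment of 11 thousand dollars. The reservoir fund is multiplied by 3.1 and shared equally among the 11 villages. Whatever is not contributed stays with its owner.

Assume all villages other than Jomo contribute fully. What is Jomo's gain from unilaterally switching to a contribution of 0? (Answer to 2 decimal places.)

7.90 thousand dollars

Switching from a contribution of 11 to 0 lets Jomo keep an extra 11 thousand dollars, but lowers the reservoir fund by 11, which costs Jomo their own share of that drop: 3.1/11 × 11 = 3.10.
Net gain = 11 − 3.10 = 7.90. The private return per contributed unit (0.2818) is below 1, so free-riding is indeed the best response regardless of what the others do.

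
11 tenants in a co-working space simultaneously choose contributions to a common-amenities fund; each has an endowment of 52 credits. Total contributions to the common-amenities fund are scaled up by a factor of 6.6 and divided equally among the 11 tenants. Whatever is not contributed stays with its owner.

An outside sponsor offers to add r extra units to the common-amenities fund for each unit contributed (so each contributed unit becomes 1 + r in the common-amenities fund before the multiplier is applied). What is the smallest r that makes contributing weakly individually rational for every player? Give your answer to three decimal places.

0.667

With matching at rate r, one contributed unit becomes (1 + r) in the common-amenities fund and returns 6.6 × (1 + r) / 11 to the contributor.
Setting this equal to 1: 1 + r = 11/6.6 = 1.6667.
So the minimum matching rate is r = 1.6667 − 1 = 0.667.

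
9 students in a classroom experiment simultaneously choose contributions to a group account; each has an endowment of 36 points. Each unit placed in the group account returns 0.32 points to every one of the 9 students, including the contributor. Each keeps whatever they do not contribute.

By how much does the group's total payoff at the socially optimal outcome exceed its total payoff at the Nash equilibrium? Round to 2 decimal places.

The private return per contributed unit is 0.32 < 1, so contributing 0 is dominant for every player. At the Nash equilibrium everyone keeps their 36, and the group total is 9 × 36 = 324.
Each contributed unit returns 2.880 to the group as a whole (0.32 to each of 9 players), which exceeds 1, so the social optimum is full contribution: group total = 2.880 × 324 = 933.12.
Efficiency loss = 933.12 − 324 = 609.12.

609.12 points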